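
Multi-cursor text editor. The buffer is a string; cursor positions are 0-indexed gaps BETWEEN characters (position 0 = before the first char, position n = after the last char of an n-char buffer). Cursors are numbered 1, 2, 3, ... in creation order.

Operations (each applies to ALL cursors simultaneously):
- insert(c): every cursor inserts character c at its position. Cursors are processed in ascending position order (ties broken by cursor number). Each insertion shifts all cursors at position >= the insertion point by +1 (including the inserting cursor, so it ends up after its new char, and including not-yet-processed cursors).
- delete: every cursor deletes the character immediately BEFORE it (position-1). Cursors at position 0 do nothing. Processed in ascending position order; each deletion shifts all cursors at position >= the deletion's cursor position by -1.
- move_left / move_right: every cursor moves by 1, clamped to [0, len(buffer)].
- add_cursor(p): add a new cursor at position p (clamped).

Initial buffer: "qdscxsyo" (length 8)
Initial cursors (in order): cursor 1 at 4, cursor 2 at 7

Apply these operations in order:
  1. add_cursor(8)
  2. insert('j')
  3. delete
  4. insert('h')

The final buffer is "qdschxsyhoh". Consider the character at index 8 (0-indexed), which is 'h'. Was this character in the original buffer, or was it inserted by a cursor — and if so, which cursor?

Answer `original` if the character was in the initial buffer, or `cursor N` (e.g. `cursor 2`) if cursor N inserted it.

Answer: cursor 2

Derivation:
After op 1 (add_cursor(8)): buffer="qdscxsyo" (len 8), cursors c1@4 c2@7 c3@8, authorship ........
After op 2 (insert('j')): buffer="qdscjxsyjoj" (len 11), cursors c1@5 c2@9 c3@11, authorship ....1...2.3
After op 3 (delete): buffer="qdscxsyo" (len 8), cursors c1@4 c2@7 c3@8, authorship ........
After op 4 (insert('h')): buffer="qdschxsyhoh" (len 11), cursors c1@5 c2@9 c3@11, authorship ....1...2.3
Authorship (.=original, N=cursor N): . . . . 1 . . . 2 . 3
Index 8: author = 2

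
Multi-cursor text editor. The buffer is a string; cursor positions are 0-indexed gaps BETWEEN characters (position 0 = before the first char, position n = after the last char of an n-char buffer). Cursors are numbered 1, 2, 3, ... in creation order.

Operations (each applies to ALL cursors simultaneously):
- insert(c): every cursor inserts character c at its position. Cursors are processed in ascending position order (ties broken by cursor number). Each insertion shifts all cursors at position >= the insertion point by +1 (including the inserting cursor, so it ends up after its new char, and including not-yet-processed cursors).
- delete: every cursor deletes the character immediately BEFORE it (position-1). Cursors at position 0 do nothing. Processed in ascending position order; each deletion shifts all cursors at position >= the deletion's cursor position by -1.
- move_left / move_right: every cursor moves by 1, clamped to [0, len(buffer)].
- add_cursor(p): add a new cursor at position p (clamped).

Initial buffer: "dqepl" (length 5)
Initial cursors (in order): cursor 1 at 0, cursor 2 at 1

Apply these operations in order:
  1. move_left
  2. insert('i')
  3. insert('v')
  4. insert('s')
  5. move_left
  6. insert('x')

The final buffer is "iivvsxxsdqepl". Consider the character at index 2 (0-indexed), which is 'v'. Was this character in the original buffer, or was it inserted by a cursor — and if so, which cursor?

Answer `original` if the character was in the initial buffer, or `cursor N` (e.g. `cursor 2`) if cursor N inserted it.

After op 1 (move_left): buffer="dqepl" (len 5), cursors c1@0 c2@0, authorship .....
After op 2 (insert('i')): buffer="iidqepl" (len 7), cursors c1@2 c2@2, authorship 12.....
After op 3 (insert('v')): buffer="iivvdqepl" (len 9), cursors c1@4 c2@4, authorship 1212.....
After op 4 (insert('s')): buffer="iivvssdqepl" (len 11), cursors c1@6 c2@6, authorship 121212.....
After op 5 (move_left): buffer="iivvssdqepl" (len 11), cursors c1@5 c2@5, authorship 121212.....
After op 6 (insert('x')): buffer="iivvsxxsdqepl" (len 13), cursors c1@7 c2@7, authorship 12121122.....
Authorship (.=original, N=cursor N): 1 2 1 2 1 1 2 2 . . . . .
Index 2: author = 1

Answer: cursor 1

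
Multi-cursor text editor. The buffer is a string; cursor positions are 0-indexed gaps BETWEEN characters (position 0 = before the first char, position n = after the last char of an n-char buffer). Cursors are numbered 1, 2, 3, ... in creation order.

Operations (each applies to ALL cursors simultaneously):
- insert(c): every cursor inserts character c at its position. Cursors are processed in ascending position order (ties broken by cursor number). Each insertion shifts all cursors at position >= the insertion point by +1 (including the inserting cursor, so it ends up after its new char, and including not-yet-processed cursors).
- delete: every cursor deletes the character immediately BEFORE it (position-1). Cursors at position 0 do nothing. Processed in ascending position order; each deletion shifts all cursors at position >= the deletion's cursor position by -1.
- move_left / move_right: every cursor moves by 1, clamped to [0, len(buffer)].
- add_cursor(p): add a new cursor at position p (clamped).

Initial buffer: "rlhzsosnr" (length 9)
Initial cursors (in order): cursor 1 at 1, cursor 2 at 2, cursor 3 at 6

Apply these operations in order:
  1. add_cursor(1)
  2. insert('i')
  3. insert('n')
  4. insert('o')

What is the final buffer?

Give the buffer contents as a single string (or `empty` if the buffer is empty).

After op 1 (add_cursor(1)): buffer="rlhzsosnr" (len 9), cursors c1@1 c4@1 c2@2 c3@6, authorship .........
After op 2 (insert('i')): buffer="riilihzsoisnr" (len 13), cursors c1@3 c4@3 c2@5 c3@10, authorship .14.2....3...
After op 3 (insert('n')): buffer="riinnlinhzsoinsnr" (len 17), cursors c1@5 c4@5 c2@8 c3@14, authorship .1414.22....33...
After op 4 (insert('o')): buffer="riinnoolinohzsoinosnr" (len 21), cursors c1@7 c4@7 c2@11 c3@18, authorship .141414.222....333...

Answer: riinnoolinohzsoinosnr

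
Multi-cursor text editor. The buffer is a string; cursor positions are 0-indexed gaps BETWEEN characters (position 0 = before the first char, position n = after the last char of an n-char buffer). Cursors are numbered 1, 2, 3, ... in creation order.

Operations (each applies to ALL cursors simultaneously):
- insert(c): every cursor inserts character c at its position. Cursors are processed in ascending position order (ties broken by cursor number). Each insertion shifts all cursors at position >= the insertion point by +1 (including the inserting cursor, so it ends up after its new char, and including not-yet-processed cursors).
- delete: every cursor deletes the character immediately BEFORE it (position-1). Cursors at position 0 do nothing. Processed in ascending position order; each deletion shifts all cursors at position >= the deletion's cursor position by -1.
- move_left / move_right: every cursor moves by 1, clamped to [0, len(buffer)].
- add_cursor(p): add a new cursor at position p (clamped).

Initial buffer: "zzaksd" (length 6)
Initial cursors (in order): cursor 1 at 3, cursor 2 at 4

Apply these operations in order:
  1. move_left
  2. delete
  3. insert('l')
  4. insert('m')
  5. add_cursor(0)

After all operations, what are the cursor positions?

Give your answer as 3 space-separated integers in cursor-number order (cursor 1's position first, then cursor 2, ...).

After op 1 (move_left): buffer="zzaksd" (len 6), cursors c1@2 c2@3, authorship ......
After op 2 (delete): buffer="zksd" (len 4), cursors c1@1 c2@1, authorship ....
After op 3 (insert('l')): buffer="zllksd" (len 6), cursors c1@3 c2@3, authorship .12...
After op 4 (insert('m')): buffer="zllmmksd" (len 8), cursors c1@5 c2@5, authorship .1212...
After op 5 (add_cursor(0)): buffer="zllmmksd" (len 8), cursors c3@0 c1@5 c2@5, authorship .1212...

Answer: 5 5 0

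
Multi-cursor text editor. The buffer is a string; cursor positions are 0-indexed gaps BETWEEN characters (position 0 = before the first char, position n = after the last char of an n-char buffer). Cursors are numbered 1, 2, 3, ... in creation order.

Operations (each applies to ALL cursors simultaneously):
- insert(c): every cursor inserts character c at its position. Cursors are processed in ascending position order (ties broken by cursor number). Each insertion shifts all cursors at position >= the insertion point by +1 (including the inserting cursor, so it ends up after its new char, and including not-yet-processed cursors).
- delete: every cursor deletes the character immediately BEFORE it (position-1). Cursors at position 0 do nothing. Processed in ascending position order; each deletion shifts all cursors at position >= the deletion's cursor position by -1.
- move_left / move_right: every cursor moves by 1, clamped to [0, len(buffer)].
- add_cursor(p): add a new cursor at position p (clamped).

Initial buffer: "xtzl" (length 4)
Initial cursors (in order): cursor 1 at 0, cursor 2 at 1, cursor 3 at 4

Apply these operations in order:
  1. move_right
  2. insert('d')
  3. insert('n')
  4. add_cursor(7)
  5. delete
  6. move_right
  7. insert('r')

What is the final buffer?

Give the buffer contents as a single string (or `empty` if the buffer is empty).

After op 1 (move_right): buffer="xtzl" (len 4), cursors c1@1 c2@2 c3@4, authorship ....
After op 2 (insert('d')): buffer="xdtdzld" (len 7), cursors c1@2 c2@4 c3@7, authorship .1.2..3
After op 3 (insert('n')): buffer="xdntdnzldn" (len 10), cursors c1@3 c2@6 c3@10, authorship .11.22..33
After op 4 (add_cursor(7)): buffer="xdntdnzldn" (len 10), cursors c1@3 c2@6 c4@7 c3@10, authorship .11.22..33
After op 5 (delete): buffer="xdtdld" (len 6), cursors c1@2 c2@4 c4@4 c3@6, authorship .1.2.3
After op 6 (move_right): buffer="xdtdld" (len 6), cursors c1@3 c2@5 c4@5 c3@6, authorship .1.2.3
After op 7 (insert('r')): buffer="xdtrdlrrdr" (len 10), cursors c1@4 c2@8 c4@8 c3@10, authorship .1.12.2433

Answer: xdtrdlrrdr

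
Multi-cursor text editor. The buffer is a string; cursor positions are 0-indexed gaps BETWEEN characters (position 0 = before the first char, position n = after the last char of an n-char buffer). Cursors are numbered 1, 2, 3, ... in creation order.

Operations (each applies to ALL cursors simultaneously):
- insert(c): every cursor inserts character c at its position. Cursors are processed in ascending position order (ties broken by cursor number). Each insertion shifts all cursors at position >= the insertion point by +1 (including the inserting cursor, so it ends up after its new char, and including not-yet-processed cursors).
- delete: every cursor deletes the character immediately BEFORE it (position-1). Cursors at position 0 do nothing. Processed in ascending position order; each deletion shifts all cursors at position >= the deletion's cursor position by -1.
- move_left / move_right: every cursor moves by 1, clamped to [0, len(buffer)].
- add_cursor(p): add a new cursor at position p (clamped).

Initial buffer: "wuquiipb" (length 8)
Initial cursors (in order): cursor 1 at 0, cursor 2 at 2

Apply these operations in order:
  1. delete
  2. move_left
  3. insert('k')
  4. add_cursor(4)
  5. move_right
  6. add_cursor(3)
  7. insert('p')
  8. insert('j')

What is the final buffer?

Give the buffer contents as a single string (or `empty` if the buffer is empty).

After op 1 (delete): buffer="wquiipb" (len 7), cursors c1@0 c2@1, authorship .......
After op 2 (move_left): buffer="wquiipb" (len 7), cursors c1@0 c2@0, authorship .......
After op 3 (insert('k')): buffer="kkwquiipb" (len 9), cursors c1@2 c2@2, authorship 12.......
After op 4 (add_cursor(4)): buffer="kkwquiipb" (len 9), cursors c1@2 c2@2 c3@4, authorship 12.......
After op 5 (move_right): buffer="kkwquiipb" (len 9), cursors c1@3 c2@3 c3@5, authorship 12.......
After op 6 (add_cursor(3)): buffer="kkwquiipb" (len 9), cursors c1@3 c2@3 c4@3 c3@5, authorship 12.......
After op 7 (insert('p')): buffer="kkwpppqupiipb" (len 13), cursors c1@6 c2@6 c4@6 c3@9, authorship 12.124..3....
After op 8 (insert('j')): buffer="kkwpppjjjqupjiipb" (len 17), cursors c1@9 c2@9 c4@9 c3@13, authorship 12.124124..33....

Answer: kkwpppjjjqupjiipb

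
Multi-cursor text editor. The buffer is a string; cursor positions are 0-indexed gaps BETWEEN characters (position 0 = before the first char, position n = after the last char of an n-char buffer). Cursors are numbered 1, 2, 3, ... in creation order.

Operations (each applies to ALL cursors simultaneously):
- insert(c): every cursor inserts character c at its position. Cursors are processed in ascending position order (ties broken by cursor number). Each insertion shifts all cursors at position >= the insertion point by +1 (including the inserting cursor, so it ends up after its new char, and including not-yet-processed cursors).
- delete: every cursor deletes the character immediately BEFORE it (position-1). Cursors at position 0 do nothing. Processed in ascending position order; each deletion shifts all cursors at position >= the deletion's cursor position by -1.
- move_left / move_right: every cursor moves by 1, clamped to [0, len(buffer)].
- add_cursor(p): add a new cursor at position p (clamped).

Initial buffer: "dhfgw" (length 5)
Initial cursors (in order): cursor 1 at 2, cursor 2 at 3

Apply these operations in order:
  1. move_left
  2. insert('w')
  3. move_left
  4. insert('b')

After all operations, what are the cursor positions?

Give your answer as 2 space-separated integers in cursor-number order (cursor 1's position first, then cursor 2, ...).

After op 1 (move_left): buffer="dhfgw" (len 5), cursors c1@1 c2@2, authorship .....
After op 2 (insert('w')): buffer="dwhwfgw" (len 7), cursors c1@2 c2@4, authorship .1.2...
After op 3 (move_left): buffer="dwhwfgw" (len 7), cursors c1@1 c2@3, authorship .1.2...
After op 4 (insert('b')): buffer="dbwhbwfgw" (len 9), cursors c1@2 c2@5, authorship .11.22...

Answer: 2 5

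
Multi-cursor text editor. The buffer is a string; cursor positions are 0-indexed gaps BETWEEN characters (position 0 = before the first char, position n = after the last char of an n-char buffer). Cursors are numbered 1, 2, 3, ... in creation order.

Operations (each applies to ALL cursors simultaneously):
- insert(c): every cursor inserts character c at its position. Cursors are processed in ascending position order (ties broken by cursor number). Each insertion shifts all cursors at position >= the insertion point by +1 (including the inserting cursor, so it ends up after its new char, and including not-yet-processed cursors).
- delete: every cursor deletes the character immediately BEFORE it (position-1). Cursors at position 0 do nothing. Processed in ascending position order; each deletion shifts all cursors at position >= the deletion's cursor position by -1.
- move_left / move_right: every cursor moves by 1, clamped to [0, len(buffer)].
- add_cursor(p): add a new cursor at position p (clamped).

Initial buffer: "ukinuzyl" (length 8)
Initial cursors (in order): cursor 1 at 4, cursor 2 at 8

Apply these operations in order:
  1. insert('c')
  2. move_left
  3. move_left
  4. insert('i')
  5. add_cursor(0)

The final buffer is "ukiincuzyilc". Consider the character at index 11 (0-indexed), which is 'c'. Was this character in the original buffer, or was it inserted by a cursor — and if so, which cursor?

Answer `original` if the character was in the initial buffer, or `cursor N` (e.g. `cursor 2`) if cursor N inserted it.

After op 1 (insert('c')): buffer="ukincuzylc" (len 10), cursors c1@5 c2@10, authorship ....1....2
After op 2 (move_left): buffer="ukincuzylc" (len 10), cursors c1@4 c2@9, authorship ....1....2
After op 3 (move_left): buffer="ukincuzylc" (len 10), cursors c1@3 c2@8, authorship ....1....2
After op 4 (insert('i')): buffer="ukiincuzyilc" (len 12), cursors c1@4 c2@10, authorship ...1.1...2.2
After op 5 (add_cursor(0)): buffer="ukiincuzyilc" (len 12), cursors c3@0 c1@4 c2@10, authorship ...1.1...2.2
Authorship (.=original, N=cursor N): . . . 1 . 1 . . . 2 . 2
Index 11: author = 2

Answer: cursor 2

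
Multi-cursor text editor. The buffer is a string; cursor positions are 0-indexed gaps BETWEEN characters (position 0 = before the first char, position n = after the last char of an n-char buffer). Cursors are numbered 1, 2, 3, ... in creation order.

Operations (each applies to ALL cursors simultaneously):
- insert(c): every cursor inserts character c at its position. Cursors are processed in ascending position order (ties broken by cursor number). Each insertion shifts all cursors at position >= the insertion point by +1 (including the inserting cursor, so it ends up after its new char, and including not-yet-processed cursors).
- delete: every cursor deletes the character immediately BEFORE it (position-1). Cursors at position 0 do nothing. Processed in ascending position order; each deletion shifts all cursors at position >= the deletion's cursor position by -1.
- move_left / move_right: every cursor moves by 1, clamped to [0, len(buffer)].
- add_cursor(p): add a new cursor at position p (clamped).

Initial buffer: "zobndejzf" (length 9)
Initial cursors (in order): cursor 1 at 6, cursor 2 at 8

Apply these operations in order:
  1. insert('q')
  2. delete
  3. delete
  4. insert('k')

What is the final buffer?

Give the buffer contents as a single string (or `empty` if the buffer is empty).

After op 1 (insert('q')): buffer="zobndeqjzqf" (len 11), cursors c1@7 c2@10, authorship ......1..2.
After op 2 (delete): buffer="zobndejzf" (len 9), cursors c1@6 c2@8, authorship .........
After op 3 (delete): buffer="zobndjf" (len 7), cursors c1@5 c2@6, authorship .......
After op 4 (insert('k')): buffer="zobndkjkf" (len 9), cursors c1@6 c2@8, authorship .....1.2.

Answer: zobndkjkf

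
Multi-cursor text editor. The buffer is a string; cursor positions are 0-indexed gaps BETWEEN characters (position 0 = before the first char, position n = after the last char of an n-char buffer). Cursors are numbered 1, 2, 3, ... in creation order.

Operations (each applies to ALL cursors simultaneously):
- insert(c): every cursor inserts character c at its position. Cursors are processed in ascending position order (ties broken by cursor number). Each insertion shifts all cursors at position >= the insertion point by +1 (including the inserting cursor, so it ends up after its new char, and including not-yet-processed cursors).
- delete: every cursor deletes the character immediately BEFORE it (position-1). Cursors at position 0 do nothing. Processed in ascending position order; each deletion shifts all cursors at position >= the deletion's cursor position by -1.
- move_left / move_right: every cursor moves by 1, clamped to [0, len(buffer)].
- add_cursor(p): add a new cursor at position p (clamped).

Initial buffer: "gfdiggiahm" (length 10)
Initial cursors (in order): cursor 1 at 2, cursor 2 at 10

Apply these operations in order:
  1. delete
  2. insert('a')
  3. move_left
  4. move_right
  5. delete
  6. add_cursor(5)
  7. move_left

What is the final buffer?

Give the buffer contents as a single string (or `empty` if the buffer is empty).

After op 1 (delete): buffer="gdiggiah" (len 8), cursors c1@1 c2@8, authorship ........
After op 2 (insert('a')): buffer="gadiggiaha" (len 10), cursors c1@2 c2@10, authorship .1.......2
After op 3 (move_left): buffer="gadiggiaha" (len 10), cursors c1@1 c2@9, authorship .1.......2
After op 4 (move_right): buffer="gadiggiaha" (len 10), cursors c1@2 c2@10, authorship .1.......2
After op 5 (delete): buffer="gdiggiah" (len 8), cursors c1@1 c2@8, authorship ........
After op 6 (add_cursor(5)): buffer="gdiggiah" (len 8), cursors c1@1 c3@5 c2@8, authorship ........
After op 7 (move_left): buffer="gdiggiah" (len 8), cursors c1@0 c3@4 c2@7, authorship ........

Answer: gdiggiah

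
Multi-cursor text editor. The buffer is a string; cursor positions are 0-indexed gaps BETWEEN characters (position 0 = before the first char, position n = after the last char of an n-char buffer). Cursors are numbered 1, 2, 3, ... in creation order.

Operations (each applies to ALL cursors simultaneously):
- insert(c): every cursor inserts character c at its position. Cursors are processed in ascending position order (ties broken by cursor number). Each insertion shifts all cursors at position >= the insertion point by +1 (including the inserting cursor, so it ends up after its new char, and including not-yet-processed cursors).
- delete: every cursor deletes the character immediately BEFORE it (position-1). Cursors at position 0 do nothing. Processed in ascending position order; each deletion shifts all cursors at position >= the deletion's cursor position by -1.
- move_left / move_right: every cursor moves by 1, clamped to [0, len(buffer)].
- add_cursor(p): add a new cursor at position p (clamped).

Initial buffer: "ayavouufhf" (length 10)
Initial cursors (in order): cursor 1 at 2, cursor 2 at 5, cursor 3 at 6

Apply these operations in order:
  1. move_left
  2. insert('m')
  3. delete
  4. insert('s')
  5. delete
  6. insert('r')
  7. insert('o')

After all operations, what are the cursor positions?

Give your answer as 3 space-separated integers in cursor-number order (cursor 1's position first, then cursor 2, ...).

Answer: 3 8 11

Derivation:
After op 1 (move_left): buffer="ayavouufhf" (len 10), cursors c1@1 c2@4 c3@5, authorship ..........
After op 2 (insert('m')): buffer="amyavmomuufhf" (len 13), cursors c1@2 c2@6 c3@8, authorship .1...2.3.....
After op 3 (delete): buffer="ayavouufhf" (len 10), cursors c1@1 c2@4 c3@5, authorship ..........
After op 4 (insert('s')): buffer="asyavsosuufhf" (len 13), cursors c1@2 c2@6 c3@8, authorship .1...2.3.....
After op 5 (delete): buffer="ayavouufhf" (len 10), cursors c1@1 c2@4 c3@5, authorship ..........
After op 6 (insert('r')): buffer="aryavroruufhf" (len 13), cursors c1@2 c2@6 c3@8, authorship .1...2.3.....
After op 7 (insert('o')): buffer="aroyavroorouufhf" (len 16), cursors c1@3 c2@8 c3@11, authorship .11...22.33.....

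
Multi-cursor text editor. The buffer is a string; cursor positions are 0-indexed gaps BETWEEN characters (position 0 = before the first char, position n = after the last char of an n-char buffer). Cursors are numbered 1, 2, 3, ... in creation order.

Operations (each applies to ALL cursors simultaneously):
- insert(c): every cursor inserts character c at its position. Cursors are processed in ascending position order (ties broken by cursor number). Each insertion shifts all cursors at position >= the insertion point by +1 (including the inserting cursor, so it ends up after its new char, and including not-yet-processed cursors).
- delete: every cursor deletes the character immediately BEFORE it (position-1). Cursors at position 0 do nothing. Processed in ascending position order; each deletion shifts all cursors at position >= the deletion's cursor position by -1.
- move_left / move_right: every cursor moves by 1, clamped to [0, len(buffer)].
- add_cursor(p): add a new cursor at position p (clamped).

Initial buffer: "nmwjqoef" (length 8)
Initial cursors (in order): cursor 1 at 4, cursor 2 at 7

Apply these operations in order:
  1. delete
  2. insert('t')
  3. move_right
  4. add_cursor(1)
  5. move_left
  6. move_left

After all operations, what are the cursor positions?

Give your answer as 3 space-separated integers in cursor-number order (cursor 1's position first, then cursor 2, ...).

Answer: 3 6 0

Derivation:
After op 1 (delete): buffer="nmwqof" (len 6), cursors c1@3 c2@5, authorship ......
After op 2 (insert('t')): buffer="nmwtqotf" (len 8), cursors c1@4 c2@7, authorship ...1..2.
After op 3 (move_right): buffer="nmwtqotf" (len 8), cursors c1@5 c2@8, authorship ...1..2.
After op 4 (add_cursor(1)): buffer="nmwtqotf" (len 8), cursors c3@1 c1@5 c2@8, authorship ...1..2.
After op 5 (move_left): buffer="nmwtqotf" (len 8), cursors c3@0 c1@4 c2@7, authorship ...1..2.
After op 6 (move_left): buffer="nmwtqotf" (len 8), cursors c3@0 c1@3 c2@6, authorship ...1..2.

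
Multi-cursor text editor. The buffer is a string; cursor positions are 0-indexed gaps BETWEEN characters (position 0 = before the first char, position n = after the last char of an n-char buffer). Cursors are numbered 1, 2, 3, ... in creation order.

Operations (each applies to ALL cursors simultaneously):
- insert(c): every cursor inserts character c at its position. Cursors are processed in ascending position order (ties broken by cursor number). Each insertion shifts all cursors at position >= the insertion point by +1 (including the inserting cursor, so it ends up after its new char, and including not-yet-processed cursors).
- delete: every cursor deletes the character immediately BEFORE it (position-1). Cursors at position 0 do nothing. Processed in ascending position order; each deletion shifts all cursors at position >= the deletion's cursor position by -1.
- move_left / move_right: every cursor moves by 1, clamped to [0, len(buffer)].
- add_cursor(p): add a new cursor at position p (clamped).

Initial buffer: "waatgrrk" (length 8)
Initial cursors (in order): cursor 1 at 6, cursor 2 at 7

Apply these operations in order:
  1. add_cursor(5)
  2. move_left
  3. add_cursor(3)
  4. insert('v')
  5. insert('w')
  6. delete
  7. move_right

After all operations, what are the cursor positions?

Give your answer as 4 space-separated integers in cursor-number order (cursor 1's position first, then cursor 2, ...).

After op 1 (add_cursor(5)): buffer="waatgrrk" (len 8), cursors c3@5 c1@6 c2@7, authorship ........
After op 2 (move_left): buffer="waatgrrk" (len 8), cursors c3@4 c1@5 c2@6, authorship ........
After op 3 (add_cursor(3)): buffer="waatgrrk" (len 8), cursors c4@3 c3@4 c1@5 c2@6, authorship ........
After op 4 (insert('v')): buffer="waavtvgvrvrk" (len 12), cursors c4@4 c3@6 c1@8 c2@10, authorship ...4.3.1.2..
After op 5 (insert('w')): buffer="waavwtvwgvwrvwrk" (len 16), cursors c4@5 c3@8 c1@11 c2@14, authorship ...44.33.11.22..
After op 6 (delete): buffer="waavtvgvrvrk" (len 12), cursors c4@4 c3@6 c1@8 c2@10, authorship ...4.3.1.2..
After op 7 (move_right): buffer="waavtvgvrvrk" (len 12), cursors c4@5 c3@7 c1@9 c2@11, authorship ...4.3.1.2..

Answer: 9 11 7 5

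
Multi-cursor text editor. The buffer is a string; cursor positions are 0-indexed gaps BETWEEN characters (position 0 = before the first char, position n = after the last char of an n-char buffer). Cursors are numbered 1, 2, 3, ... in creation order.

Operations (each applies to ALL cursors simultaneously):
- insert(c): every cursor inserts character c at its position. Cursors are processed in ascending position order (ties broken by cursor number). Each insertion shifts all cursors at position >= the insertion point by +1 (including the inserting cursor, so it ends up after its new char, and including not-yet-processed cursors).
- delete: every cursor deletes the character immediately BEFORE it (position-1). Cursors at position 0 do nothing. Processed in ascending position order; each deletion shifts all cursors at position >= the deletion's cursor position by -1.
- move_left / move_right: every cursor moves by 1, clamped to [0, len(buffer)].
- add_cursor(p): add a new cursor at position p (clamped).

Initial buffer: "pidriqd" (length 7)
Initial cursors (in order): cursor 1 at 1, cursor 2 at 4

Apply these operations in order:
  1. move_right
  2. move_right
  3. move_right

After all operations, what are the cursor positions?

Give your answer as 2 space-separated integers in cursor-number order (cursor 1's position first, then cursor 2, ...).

Answer: 4 7

Derivation:
After op 1 (move_right): buffer="pidriqd" (len 7), cursors c1@2 c2@5, authorship .......
After op 2 (move_right): buffer="pidriqd" (len 7), cursors c1@3 c2@6, authorship .......
After op 3 (move_right): buffer="pidriqd" (len 7), cursors c1@4 c2@7, authorship .......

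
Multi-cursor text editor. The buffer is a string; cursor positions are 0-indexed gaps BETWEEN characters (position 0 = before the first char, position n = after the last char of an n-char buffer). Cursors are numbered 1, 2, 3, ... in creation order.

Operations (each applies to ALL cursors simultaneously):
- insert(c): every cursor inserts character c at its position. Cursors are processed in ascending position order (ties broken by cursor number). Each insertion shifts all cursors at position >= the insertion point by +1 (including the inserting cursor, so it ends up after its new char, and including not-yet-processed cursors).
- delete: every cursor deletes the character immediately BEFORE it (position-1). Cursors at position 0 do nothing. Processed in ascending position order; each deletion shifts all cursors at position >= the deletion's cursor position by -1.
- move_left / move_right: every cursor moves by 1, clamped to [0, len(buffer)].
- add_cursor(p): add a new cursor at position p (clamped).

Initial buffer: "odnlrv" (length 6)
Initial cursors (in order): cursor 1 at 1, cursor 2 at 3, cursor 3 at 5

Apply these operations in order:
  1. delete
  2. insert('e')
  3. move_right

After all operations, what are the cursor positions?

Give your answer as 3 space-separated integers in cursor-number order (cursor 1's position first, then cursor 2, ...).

Answer: 2 4 6

Derivation:
After op 1 (delete): buffer="dlv" (len 3), cursors c1@0 c2@1 c3@2, authorship ...
After op 2 (insert('e')): buffer="edelev" (len 6), cursors c1@1 c2@3 c3@5, authorship 1.2.3.
After op 3 (move_right): buffer="edelev" (len 6), cursors c1@2 c2@4 c3@6, authorship 1.2.3.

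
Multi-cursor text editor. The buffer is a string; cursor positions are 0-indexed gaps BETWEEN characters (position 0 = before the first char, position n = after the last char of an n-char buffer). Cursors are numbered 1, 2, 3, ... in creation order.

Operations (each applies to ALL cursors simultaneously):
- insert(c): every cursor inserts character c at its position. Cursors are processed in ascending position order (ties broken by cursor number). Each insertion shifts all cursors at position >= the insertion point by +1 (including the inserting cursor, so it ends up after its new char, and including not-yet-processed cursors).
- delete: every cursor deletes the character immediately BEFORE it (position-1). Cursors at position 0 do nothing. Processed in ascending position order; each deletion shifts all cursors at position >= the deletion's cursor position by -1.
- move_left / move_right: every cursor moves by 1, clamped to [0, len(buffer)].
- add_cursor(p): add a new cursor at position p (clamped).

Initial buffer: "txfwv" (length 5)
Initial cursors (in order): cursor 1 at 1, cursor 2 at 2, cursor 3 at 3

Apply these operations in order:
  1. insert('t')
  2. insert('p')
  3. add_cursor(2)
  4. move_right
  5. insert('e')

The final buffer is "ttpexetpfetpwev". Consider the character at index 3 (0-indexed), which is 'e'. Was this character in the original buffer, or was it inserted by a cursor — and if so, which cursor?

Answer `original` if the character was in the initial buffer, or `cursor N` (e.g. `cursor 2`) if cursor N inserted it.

After op 1 (insert('t')): buffer="ttxtftwv" (len 8), cursors c1@2 c2@4 c3@6, authorship .1.2.3..
After op 2 (insert('p')): buffer="ttpxtpftpwv" (len 11), cursors c1@3 c2@6 c3@9, authorship .11.22.33..
After op 3 (add_cursor(2)): buffer="ttpxtpftpwv" (len 11), cursors c4@2 c1@3 c2@6 c3@9, authorship .11.22.33..
After op 4 (move_right): buffer="ttpxtpftpwv" (len 11), cursors c4@3 c1@4 c2@7 c3@10, authorship .11.22.33..
After op 5 (insert('e')): buffer="ttpexetpfetpwev" (len 15), cursors c4@4 c1@6 c2@10 c3@14, authorship .114.122.233.3.
Authorship (.=original, N=cursor N): . 1 1 4 . 1 2 2 . 2 3 3 . 3 .
Index 3: author = 4

Answer: cursor 4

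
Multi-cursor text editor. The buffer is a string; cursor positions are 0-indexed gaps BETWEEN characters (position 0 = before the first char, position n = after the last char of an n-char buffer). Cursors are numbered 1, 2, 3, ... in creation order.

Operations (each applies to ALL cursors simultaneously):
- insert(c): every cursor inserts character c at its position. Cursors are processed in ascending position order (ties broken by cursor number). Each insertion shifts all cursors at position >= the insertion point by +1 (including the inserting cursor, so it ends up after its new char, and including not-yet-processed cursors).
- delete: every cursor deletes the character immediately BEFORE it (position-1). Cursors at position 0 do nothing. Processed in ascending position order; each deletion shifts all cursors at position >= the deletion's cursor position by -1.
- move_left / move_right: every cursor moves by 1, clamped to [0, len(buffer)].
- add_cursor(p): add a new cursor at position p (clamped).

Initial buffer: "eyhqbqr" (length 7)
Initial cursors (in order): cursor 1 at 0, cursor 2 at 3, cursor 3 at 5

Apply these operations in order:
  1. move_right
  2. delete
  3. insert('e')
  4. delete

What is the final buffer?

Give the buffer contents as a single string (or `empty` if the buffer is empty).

Answer: yhbr

Derivation:
After op 1 (move_right): buffer="eyhqbqr" (len 7), cursors c1@1 c2@4 c3@6, authorship .......
After op 2 (delete): buffer="yhbr" (len 4), cursors c1@0 c2@2 c3@3, authorship ....
After op 3 (insert('e')): buffer="eyheber" (len 7), cursors c1@1 c2@4 c3@6, authorship 1..2.3.
After op 4 (delete): buffer="yhbr" (len 4), cursors c1@0 c2@2 c3@3, authorship ....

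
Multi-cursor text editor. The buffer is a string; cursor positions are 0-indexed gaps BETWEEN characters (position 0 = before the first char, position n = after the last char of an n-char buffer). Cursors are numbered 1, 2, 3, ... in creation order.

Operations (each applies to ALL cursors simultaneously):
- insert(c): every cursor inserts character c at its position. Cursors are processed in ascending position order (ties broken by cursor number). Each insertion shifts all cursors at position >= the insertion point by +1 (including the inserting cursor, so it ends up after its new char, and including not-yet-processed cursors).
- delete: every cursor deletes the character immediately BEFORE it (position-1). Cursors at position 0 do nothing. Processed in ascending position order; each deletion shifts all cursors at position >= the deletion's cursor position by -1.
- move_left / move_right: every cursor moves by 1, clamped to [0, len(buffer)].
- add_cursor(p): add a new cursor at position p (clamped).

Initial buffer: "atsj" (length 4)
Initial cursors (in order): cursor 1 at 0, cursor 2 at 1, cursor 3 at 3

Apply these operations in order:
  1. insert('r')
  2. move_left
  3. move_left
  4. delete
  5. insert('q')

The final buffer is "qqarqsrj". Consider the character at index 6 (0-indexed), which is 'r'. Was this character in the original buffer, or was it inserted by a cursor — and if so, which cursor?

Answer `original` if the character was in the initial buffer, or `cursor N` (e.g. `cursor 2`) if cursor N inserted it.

After op 1 (insert('r')): buffer="rartsrj" (len 7), cursors c1@1 c2@3 c3@6, authorship 1.2..3.
After op 2 (move_left): buffer="rartsrj" (len 7), cursors c1@0 c2@2 c3@5, authorship 1.2..3.
After op 3 (move_left): buffer="rartsrj" (len 7), cursors c1@0 c2@1 c3@4, authorship 1.2..3.
After op 4 (delete): buffer="arsrj" (len 5), cursors c1@0 c2@0 c3@2, authorship .2.3.
After op 5 (insert('q')): buffer="qqarqsrj" (len 8), cursors c1@2 c2@2 c3@5, authorship 12.23.3.
Authorship (.=original, N=cursor N): 1 2 . 2 3 . 3 .
Index 6: author = 3

Answer: cursor 3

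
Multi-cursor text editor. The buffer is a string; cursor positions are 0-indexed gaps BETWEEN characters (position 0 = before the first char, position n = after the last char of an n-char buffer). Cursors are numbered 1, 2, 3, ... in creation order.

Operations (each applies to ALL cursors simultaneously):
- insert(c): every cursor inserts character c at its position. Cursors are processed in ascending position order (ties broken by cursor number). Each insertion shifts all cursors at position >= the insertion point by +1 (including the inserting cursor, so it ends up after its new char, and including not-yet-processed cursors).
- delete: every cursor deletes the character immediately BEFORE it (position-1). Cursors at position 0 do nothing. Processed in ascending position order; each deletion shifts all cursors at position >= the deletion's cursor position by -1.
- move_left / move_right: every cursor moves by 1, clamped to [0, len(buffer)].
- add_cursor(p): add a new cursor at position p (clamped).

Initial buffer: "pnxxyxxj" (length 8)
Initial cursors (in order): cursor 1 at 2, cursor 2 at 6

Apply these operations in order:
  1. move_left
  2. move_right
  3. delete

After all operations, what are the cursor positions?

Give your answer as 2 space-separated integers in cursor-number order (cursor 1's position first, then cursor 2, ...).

Answer: 1 4

Derivation:
After op 1 (move_left): buffer="pnxxyxxj" (len 8), cursors c1@1 c2@5, authorship ........
After op 2 (move_right): buffer="pnxxyxxj" (len 8), cursors c1@2 c2@6, authorship ........
After op 3 (delete): buffer="pxxyxj" (len 6), cursors c1@1 c2@4, authorship ......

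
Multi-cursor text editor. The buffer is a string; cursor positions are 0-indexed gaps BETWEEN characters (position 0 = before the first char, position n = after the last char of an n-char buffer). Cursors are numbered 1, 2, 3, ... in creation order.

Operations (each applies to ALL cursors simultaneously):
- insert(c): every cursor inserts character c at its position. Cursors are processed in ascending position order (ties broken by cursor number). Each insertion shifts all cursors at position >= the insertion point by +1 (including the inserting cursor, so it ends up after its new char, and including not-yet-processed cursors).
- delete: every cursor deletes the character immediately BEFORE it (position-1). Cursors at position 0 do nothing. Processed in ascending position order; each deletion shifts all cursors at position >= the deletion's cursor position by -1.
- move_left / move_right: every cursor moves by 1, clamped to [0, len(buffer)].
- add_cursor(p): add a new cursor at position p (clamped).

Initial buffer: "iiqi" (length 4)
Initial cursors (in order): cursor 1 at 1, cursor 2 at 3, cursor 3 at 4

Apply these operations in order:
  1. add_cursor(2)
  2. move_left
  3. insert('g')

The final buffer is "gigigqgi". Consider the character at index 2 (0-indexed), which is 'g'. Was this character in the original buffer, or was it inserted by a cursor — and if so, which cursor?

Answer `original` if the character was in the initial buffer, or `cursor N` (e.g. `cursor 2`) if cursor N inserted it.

After op 1 (add_cursor(2)): buffer="iiqi" (len 4), cursors c1@1 c4@2 c2@3 c3@4, authorship ....
After op 2 (move_left): buffer="iiqi" (len 4), cursors c1@0 c4@1 c2@2 c3@3, authorship ....
After op 3 (insert('g')): buffer="gigigqgi" (len 8), cursors c1@1 c4@3 c2@5 c3@7, authorship 1.4.2.3.
Authorship (.=original, N=cursor N): 1 . 4 . 2 . 3 .
Index 2: author = 4

Answer: cursor 4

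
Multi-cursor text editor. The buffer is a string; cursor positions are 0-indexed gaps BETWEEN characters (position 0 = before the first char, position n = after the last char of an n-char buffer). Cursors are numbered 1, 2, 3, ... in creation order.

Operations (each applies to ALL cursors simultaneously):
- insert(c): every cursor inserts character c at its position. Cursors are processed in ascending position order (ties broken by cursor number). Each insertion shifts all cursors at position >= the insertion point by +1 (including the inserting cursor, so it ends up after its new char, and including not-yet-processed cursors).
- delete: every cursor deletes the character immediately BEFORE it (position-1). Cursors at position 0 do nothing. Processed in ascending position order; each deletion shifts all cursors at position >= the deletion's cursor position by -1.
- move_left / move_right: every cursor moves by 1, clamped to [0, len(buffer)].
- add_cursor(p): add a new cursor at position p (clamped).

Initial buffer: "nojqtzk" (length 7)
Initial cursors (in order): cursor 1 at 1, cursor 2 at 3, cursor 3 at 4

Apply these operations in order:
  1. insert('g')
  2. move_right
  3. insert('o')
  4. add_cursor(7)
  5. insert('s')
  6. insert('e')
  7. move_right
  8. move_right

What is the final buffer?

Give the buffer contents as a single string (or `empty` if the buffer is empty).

After op 1 (insert('g')): buffer="ngojgqgtzk" (len 10), cursors c1@2 c2@5 c3@7, authorship .1..2.3...
After op 2 (move_right): buffer="ngojgqgtzk" (len 10), cursors c1@3 c2@6 c3@8, authorship .1..2.3...
After op 3 (insert('o')): buffer="ngoojgqogtozk" (len 13), cursors c1@4 c2@8 c3@11, authorship .1.1.2.23.3..
After op 4 (add_cursor(7)): buffer="ngoojgqogtozk" (len 13), cursors c1@4 c4@7 c2@8 c3@11, authorship .1.1.2.23.3..
After op 5 (insert('s')): buffer="ngoosjgqsosgtoszk" (len 17), cursors c1@5 c4@9 c2@11 c3@15, authorship .1.11.2.4223.33..
After op 6 (insert('e')): buffer="ngoosejgqseosegtosezk" (len 21), cursors c1@6 c4@11 c2@14 c3@19, authorship .1.111.2.442223.333..
After op 7 (move_right): buffer="ngoosejgqseosegtosezk" (len 21), cursors c1@7 c4@12 c2@15 c3@20, authorship .1.111.2.442223.333..
After op 8 (move_right): buffer="ngoosejgqseosegtosezk" (len 21), cursors c1@8 c4@13 c2@16 c3@21, authorship .1.111.2.442223.333..

Answer: ngoosejgqseosegtosezk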